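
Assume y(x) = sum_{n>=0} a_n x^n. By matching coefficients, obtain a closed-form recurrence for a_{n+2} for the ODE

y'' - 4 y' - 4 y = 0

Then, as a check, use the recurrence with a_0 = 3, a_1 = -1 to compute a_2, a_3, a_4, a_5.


Substitute y = sum_n a_n x^n.
y''(x) has coefficient (n+2)(n+1) a_{n+2} at x^n;
-4 y'(x) has coefficient -4 (n+1) a_{n+1} at x^n;
-4 y(x) has coefficient -4 a_n at x^n.
Matching x^n: (n+2)(n+1) a_{n+2} - 4 (n+1) a_{n+1} - 4 a_n = 0.
Thus a_{n+2} = [4 (n+1) a_{n+1} + 4 a_n] / ((n+1)(n+2)).

Check with a_0 = 3, a_1 = -1 (apply the recurrence for n = 0, 1, 2, 3): a_0 = 3, a_1 = -1, a_2 = 4, a_3 = 14/3, a_4 = 6, a_5 = 86/15.

a_(n+2) = [4 (n+1) a_(n+1) + 4 a_n] / ((n+1)(n+2)); check: a_0 = 3, a_1 = -1, a_2 = 4, a_3 = 14/3, a_4 = 6, a_5 = 86/15


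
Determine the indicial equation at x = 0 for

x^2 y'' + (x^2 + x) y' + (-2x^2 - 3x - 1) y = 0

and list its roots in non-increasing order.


Divide by x^2 to reach normal form y'' + P_1(x) y' + P_2(x) y = 0 with P_1(x) = 1 + 1/x and P_2(x) = -2 - 3/x - 1/x^2.
x = 0 is a singular point because the y'-coefficient 1 + 1/x has a pole at x = 0 and the y-coefficient -2 - 3/x - 1/x^2 has a pole at x = 0.
It is a regular singular point because x P_1(x) = p(x) = x + 1 and x^2 P_2(x) = q(x) = -2x^2 - 3x - 1 are polynomials, hence analytic at x = 0.
p(0) = 1,  q(0) = -1.
Indicial equation: r(r-1) + p(0) r + q(0) = 0, i.e. r^2 + (p(0) - 1) r + q(0) = 0, i.e. r^2 - 1 = 0.
Discriminant: (0)^2 - 4(-1) = 4, so r = (0 ± 2)/2.
Solving: r_1 = 1, r_2 = -1.

indicial: r^2 - 1 = 0; roots r_1 = 1, r_2 = -1


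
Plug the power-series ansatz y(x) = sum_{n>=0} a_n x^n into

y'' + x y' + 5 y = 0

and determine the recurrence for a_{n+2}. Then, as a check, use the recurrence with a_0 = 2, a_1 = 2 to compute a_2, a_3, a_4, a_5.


Substitute y = sum_n a_n x^n.
y''(x) has coefficient (n+2)(n+1) a_{n+2} at x^n;
x y'(x) has coefficient n a_n at x^n (shift);
5 y(x) has coefficient 5 a_n at x^n.
Matching x^n: (n+2)(n+1) a_{n+2} + (n + 5) a_n = 0.
Thus a_{n+2} = (-n - 5) / ((n+1)(n+2)) * a_n.

Check with a_0 = 2, a_1 = 2 (apply the recurrence for n = 0, 1, 2, 3): a_0 = 2, a_1 = 2, a_2 = -5, a_3 = -2, a_4 = 35/12, a_5 = 4/5.

a_(n+2) = (-n - 5) / ((n+1)(n+2)) * a_n; check: a_0 = 2, a_1 = 2, a_2 = -5, a_3 = -2, a_4 = 35/12, a_5 = 4/5


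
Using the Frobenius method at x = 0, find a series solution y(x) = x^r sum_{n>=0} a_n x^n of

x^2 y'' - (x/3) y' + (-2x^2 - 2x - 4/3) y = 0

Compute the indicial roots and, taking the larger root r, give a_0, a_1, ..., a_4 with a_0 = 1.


Write in Frobenius form y'' + (p(x)/x) y' + (q(x)/x^2) y = 0:
  p(x) = -1/3,  q(x) = -2x^2 - 2x - 4/3.
Indicial equation: r(r-1) + (-1/3) r + (-4/3) = 0 -> roots r_1 = 2, r_2 = -2/3.
Take r = r_1 = 2. Let y(x) = x^r sum_{n>=0} a_n x^n with a_0 = 1.
Substitute y = x^r sum a_n x^n and match x^{r+n}. The recurrence is
  D(n) a_n - 2 a_{n-1} - 2 a_{n-2} = 0,  where D(n) = (r+n)(r+n-1) + (-1/3)(r+n) + (-4/3).
  a_n = [2 a_{n-1} + 2 a_{n-2}] / D(n).
Since the indicial polynomial factors as (r - r_1)(r - r_2), D(n) = (r_1 + n - r_1)(r_1 + n - r_2) = n(n + 8/3).
Evaluating step by step (a_0 = 1):
  n = 1: D(1) = 1(1 + 8/3) = 11/3; numerator = 2(1) = 2; a_1 = (2)/(11/3) = 6/11
  n = 2: D(2) = 2(2 + 8/3) = 28/3; numerator = 2(6/11) + 2(1) = 34/11; a_2 = (34/11)/(28/3) = 51/154
  n = 3: D(3) = 3(3 + 8/3) = 17; numerator = 2(51/154) + 2(6/11) = 135/77; a_3 = (135/77)/(17) = 135/1309
  n = 4: D(4) = 4(4 + 8/3) = 80/3; numerator = 2(135/1309) + 2(51/154) = 1137/1309; a_4 = (1137/1309)/(80/3) = 3411/104720

r = 2; a_0 = 1; a_1 = 6/11; a_2 = 51/154; a_3 = 135/1309; a_4 = 3411/104720


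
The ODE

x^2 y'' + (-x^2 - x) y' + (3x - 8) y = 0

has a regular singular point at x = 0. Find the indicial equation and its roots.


Divide by x^2 to reach normal form y'' + P_1(x) y' + P_2(x) y = 0 with P_1(x) = -1 - 1/x and P_2(x) = 3/x - 8/x^2.
x = 0 is a singular point because the y'-coefficient -1 - 1/x has a pole at x = 0 and the y-coefficient 3/x - 8/x^2 has a pole at x = 0.
It is a regular singular point because x P_1(x) = p(x) = -x - 1 and x^2 P_2(x) = q(x) = 3x - 8 are polynomials, hence analytic at x = 0.
p(0) = -1,  q(0) = -8.
Indicial equation: r(r-1) + p(0) r + q(0) = 0, i.e. r^2 + (p(0) - 1) r + q(0) = 0, i.e. r^2 - 2 r - 8 = 0.
Discriminant: (-2)^2 - 4(-8) = 36, so r = (2 ± 6)/2.
Solving: r_1 = 4, r_2 = -2.

indicial: r^2 - 2 r - 8 = 0; roots r_1 = 4, r_2 = -2


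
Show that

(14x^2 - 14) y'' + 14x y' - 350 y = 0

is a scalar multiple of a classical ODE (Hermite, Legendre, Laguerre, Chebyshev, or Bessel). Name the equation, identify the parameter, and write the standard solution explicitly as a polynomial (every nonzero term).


All three coefficients share the factor -14; dividing through by -14 gives  (1 - x^2) y'' - x y' + 25 y = 0.
This matches the Chebyshev equation (1 - x^2) y'' - x y' + n^2 y = 0 (note the -x y' term, not -2x y') with n^2 = 25, so n = 5; the polynomial solution is T_5(x).
With y = sum_k a_k x^k, matching x^k gives (k+2)(k+1) a_{k+2} = (k^2 - n^2) a_k = (k - 5)(k + 5) a_k. The right side vanishes at k = 5, so the series with the parity of 5 terminates at degree 5.
Standard normalization: leading coefficient of T_n is 2^(n-1), so a_5 = 2^4 = 16. Work downward with a_k = (k+1)(k+2) a_{k+2} / ((k - 5)(k + 5)):
  a_3 = (4)(5)(16) / ((3 - 5)(3 + 5)) = 320/(-16) = -20
  a_1 = (2)(3)(-20) / ((1 - 5)(1 + 5)) = -120/(-24) = 5
Hence T_5(x) = 16 x^5 - 20 x^3 + 5 x.

T_5(x); series = 16 x^5 - 20 x^3 + 5 x


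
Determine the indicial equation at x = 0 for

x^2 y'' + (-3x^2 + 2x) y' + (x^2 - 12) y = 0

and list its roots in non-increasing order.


Divide by x^2 to reach normal form y'' + P_1(x) y' + P_2(x) y = 0 with P_1(x) = -3 + 2/x and P_2(x) = 1 - 12/x^2.
x = 0 is a singular point because the y'-coefficient -3 + 2/x has a pole at x = 0 and the y-coefficient 1 - 12/x^2 has a pole at x = 0.
It is a regular singular point because x P_1(x) = p(x) = 2 - 3x and x^2 P_2(x) = q(x) = x^2 - 12 are polynomials, hence analytic at x = 0.
p(0) = 2,  q(0) = -12.
Indicial equation: r(r-1) + p(0) r + q(0) = 0, i.e. r^2 + (p(0) - 1) r + q(0) = 0, i.e. r^2 + 1 r - 12 = 0.
Discriminant: (1)^2 - 4(-12) = 49, so r = (-1 ± 7)/2.
Solving: r_1 = 3, r_2 = -4.

indicial: r^2 + 1 r - 12 = 0; roots r_1 = 3, r_2 = -4


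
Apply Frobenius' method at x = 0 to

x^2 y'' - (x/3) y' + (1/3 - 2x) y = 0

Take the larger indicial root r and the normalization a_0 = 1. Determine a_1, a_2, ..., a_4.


Write in Frobenius form y'' + (p(x)/x) y' + (q(x)/x^2) y = 0:
  p(x) = -1/3,  q(x) = 1/3 - 2x.
Indicial equation: r(r-1) + (-1/3) r + (1/3) = 0 -> roots r_1 = 1, r_2 = 1/3.
Take r = r_1 = 1. Let y(x) = x^r sum_{n>=0} a_n x^n with a_0 = 1.
Substitute y = x^r sum a_n x^n and match x^{r+n}. The recurrence is
  D(n) a_n - 2 a_{n-1} = 0,  where D(n) = (r+n)(r+n-1) + (-1/3)(r+n) + (1/3).
  a_n = 2 / D(n) * a_{n-1}.
Since the indicial polynomial factors as (r - r_1)(r - r_2), D(n) = (r_1 + n - r_1)(r_1 + n - r_2) = n(n + 2/3).
Evaluating step by step (a_0 = 1):
  n = 1: D(1) = 1(1 + 2/3) = 5/3; numerator = 2(1) = 2; a_1 = (2)/(5/3) = 6/5
  n = 2: D(2) = 2(2 + 2/3) = 16/3; numerator = 2(6/5) = 12/5; a_2 = (12/5)/(16/3) = 9/20
  n = 3: D(3) = 3(3 + 2/3) = 11; numerator = 2(9/20) = 9/10; a_3 = (9/10)/(11) = 9/110
  n = 4: D(4) = 4(4 + 2/3) = 56/3; numerator = 2(9/110) = 9/55; a_4 = (9/55)/(56/3) = 27/3080

r = 1; a_0 = 1; a_1 = 6/5; a_2 = 9/20; a_3 = 9/110; a_4 = 27/3080


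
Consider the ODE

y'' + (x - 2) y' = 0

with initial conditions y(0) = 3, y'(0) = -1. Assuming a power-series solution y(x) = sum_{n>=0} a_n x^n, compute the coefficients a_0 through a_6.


Ansatz: y(x) = sum_{n>=0} a_n x^n, so y'(x) = sum_{n>=1} n a_n x^(n-1) and y''(x) = sum_{n>=2} n(n-1) a_n x^(n-2).
Substitute into P(x) y'' + Q(x) y' + R(x) y = 0 with P(x) = 1, Q(x) = x - 2, R(x) = 0, and match powers of x.
Initial conditions: a_0 = 3, a_1 = -1.
Setting the coefficient of each power of x to zero and solving order by order (substituting the coefficients already found):
  x^0: 2 a_2 - 2 a_1 = 0  ->  2 a_2 = 2 a_1 = -2  ->  a_2 = -1
  x^1: 6 a_3 - 4 a_2 + a_1 = 0  ->  6 a_3 = 4 a_2 - a_1 = -3  ->  a_3 = -1/2
  x^2: 12 a_4 - 6 a_3 + 2 a_2 = 0  ->  12 a_4 = 6 a_3 - 2 a_2 = -1  ->  a_4 = -1/12
  x^3: 20 a_5 - 8 a_4 + 3 a_3 = 0  ->  20 a_5 = 8 a_4 - 3 a_3 = 5/6  ->  a_5 = 1/24
  x^4: 30 a_6 - 10 a_5 + 4 a_4 = 0  ->  30 a_6 = 10 a_5 - 4 a_4 = 3/4  ->  a_6 = 1/40
Truncated series: y(x) = 3 - x - x^2 - (1/2) x^3 - (1/12) x^4 + (1/24) x^5 + (1/40) x^6 + O(x^7).

a_0 = 3; a_1 = -1; a_2 = -1; a_3 = -1/2; a_4 = -1/12; a_5 = 1/24; a_6 = 1/40


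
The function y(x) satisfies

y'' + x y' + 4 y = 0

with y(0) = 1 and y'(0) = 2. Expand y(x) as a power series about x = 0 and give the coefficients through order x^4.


Ansatz: y(x) = sum_{n>=0} a_n x^n, so y'(x) = sum_{n>=1} n a_n x^(n-1) and y''(x) = sum_{n>=2} n(n-1) a_n x^(n-2).
Substitute into P(x) y'' + Q(x) y' + R(x) y = 0 with P(x) = 1, Q(x) = x, R(x) = 4, and match powers of x.
Initial conditions: a_0 = 1, a_1 = 2.
Setting the coefficient of each power of x to zero and solving order by order (substituting the coefficients already found):
  x^0: 2 a_2 + 4 a_0 = 0  ->  2 a_2 = -4 a_0 = -4  ->  a_2 = -2
  x^1: 6 a_3 + 5 a_1 = 0  ->  6 a_3 = -5 a_1 = -10  ->  a_3 = -5/3
  x^2: 12 a_4 + 6 a_2 = 0  ->  12 a_4 = -6 a_2 = 12  ->  a_4 = 1
Truncated series: y(x) = 1 + 2 x - 2 x^2 - (5/3) x^3 + x^4 + O(x^5).

a_0 = 1; a_1 = 2; a_2 = -2; a_3 = -5/3; a_4 = 1


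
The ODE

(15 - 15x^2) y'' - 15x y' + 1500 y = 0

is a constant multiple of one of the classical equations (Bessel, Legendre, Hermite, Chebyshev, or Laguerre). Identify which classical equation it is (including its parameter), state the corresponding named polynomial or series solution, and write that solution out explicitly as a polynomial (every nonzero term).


All three coefficients share the factor 15; dividing through by 15 gives  (1 - x^2) y'' - x y' + 100 y = 0.
This matches the Chebyshev equation (1 - x^2) y'' - x y' + n^2 y = 0 (note the -x y' term, not -2x y') with n^2 = 100, so n = 10; the polynomial solution is T_10(x).
With y = sum_k a_k x^k, matching x^k gives (k+2)(k+1) a_{k+2} = (k^2 - n^2) a_k = (k - 10)(k + 10) a_k. The right side vanishes at k = 10, so the series with the parity of 10 terminates at degree 10.
Standard normalization: leading coefficient of T_n is 2^(n-1), so a_10 = 2^9 = 512. Work downward with a_k = (k+1)(k+2) a_{k+2} / ((k - 10)(k + 10)):
  a_8 = (9)(10)(512) / ((8 - 10)(8 + 10)) = 46080/(-36) = -1280
  a_6 = (7)(8)(-1280) / ((6 - 10)(6 + 10)) = -71680/(-64) = 1120
  a_4 = (5)(6)(1120) / ((4 - 10)(4 + 10)) = 33600/(-84) = -400
  a_2 = (3)(4)(-400) / ((2 - 10)(2 + 10)) = -4800/(-96) = 50
  a_0 = (1)(2)(50) / ((0 - 10)(0 + 10)) = 100/(-100) = -1
Hence T_10(x) = 512 x^10 - 1280 x^8 + 1120 x^6 - 400 x^4 + 50 x^2 - 1.

T_10(x); series = 512 x^10 - 1280 x^8 + 1120 x^6 - 400 x^4 + 50 x^2 - 1


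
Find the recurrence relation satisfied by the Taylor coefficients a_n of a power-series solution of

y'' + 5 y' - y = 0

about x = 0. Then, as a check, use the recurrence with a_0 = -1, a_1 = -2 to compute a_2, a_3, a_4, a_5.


Substitute y = sum_n a_n x^n.
y''(x) has coefficient (n+2)(n+1) a_{n+2} at x^n;
5 y'(x) has coefficient 5 (n+1) a_{n+1} at x^n;
-y(x) has coefficient -1 a_n at x^n.
Matching x^n: (n+2)(n+1) a_{n+2} + 5 (n+1) a_{n+1} - 1 a_n = 0.
Thus a_{n+2} = [-5 (n+1) a_{n+1} + 1 a_n] / ((n+1)(n+2)).

Check with a_0 = -1, a_1 = -2 (apply the recurrence for n = 0, 1, 2, 3): a_0 = -1, a_1 = -2, a_2 = 9/2, a_3 = -47/6, a_4 = 61/6, a_5 = -1267/120.

a_(n+2) = [-5 (n+1) a_(n+1) + 1 a_n] / ((n+1)(n+2)); check: a_0 = -1, a_1 = -2, a_2 = 9/2, a_3 = -47/6, a_4 = 61/6, a_5 = -1267/120


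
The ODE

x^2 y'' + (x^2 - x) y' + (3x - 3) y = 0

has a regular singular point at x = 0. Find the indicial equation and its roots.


Divide by x^2 to reach normal form y'' + P_1(x) y' + P_2(x) y = 0 with P_1(x) = 1 - 1/x and P_2(x) = 3/x - 3/x^2.
x = 0 is a singular point because the y'-coefficient 1 - 1/x has a pole at x = 0 and the y-coefficient 3/x - 3/x^2 has a pole at x = 0.
It is a regular singular point because x P_1(x) = p(x) = x - 1 and x^2 P_2(x) = q(x) = 3x - 3 are polynomials, hence analytic at x = 0.
p(0) = -1,  q(0) = -3.
Indicial equation: r(r-1) + p(0) r + q(0) = 0, i.e. r^2 + (p(0) - 1) r + q(0) = 0, i.e. r^2 - 2 r - 3 = 0.
Discriminant: (-2)^2 - 4(-3) = 16, so r = (2 ± 4)/2.
Solving: r_1 = 3, r_2 = -1.

indicial: r^2 - 2 r - 3 = 0; roots r_1 = 3, r_2 = -1


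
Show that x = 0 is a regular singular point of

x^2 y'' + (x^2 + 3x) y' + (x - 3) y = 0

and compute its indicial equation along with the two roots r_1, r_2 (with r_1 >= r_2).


Divide by x^2 to reach normal form y'' + P_1(x) y' + P_2(x) y = 0 with P_1(x) = 1 + 3/x and P_2(x) = 1/x - 3/x^2.
x = 0 is a singular point because the y'-coefficient 1 + 3/x has a pole at x = 0 and the y-coefficient 1/x - 3/x^2 has a pole at x = 0.
It is a regular singular point because x P_1(x) = p(x) = x + 3 and x^2 P_2(x) = q(x) = x - 3 are polynomials, hence analytic at x = 0.
p(0) = 3,  q(0) = -3.
Indicial equation: r(r-1) + p(0) r + q(0) = 0, i.e. r^2 + (p(0) - 1) r + q(0) = 0, i.e. r^2 + 2 r - 3 = 0.
Discriminant: (2)^2 - 4(-3) = 16, so r = (-2 ± 4)/2.
Solving: r_1 = 1, r_2 = -3.

indicial: r^2 + 2 r - 3 = 0; roots r_1 = 1, r_2 = -3


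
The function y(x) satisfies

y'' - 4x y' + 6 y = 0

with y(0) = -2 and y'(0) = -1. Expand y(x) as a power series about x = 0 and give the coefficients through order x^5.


Ansatz: y(x) = sum_{n>=0} a_n x^n, so y'(x) = sum_{n>=1} n a_n x^(n-1) and y''(x) = sum_{n>=2} n(n-1) a_n x^(n-2).
Substitute into P(x) y'' + Q(x) y' + R(x) y = 0 with P(x) = 1, Q(x) = -4x, R(x) = 6, and match powers of x.
Initial conditions: a_0 = -2, a_1 = -1.
Setting the coefficient of each power of x to zero and solving order by order (substituting the coefficients already found):
  x^0: 2 a_2 + 6 a_0 = 0  ->  2 a_2 = -6 a_0 = 12  ->  a_2 = 6
  x^1: 6 a_3 + 2 a_1 = 0  ->  6 a_3 = -2 a_1 = 2  ->  a_3 = 1/3
  x^2: 12 a_4 - 2 a_2 = 0  ->  12 a_4 = 2 a_2 = 12  ->  a_4 = 1
  x^3: 20 a_5 - 6 a_3 = 0  ->  20 a_5 = 6 a_3 = 2  ->  a_5 = 1/10
Truncated series: y(x) = -2 - x + 6 x^2 + (1/3) x^3 + x^4 + (1/10) x^5 + O(x^6).

a_0 = -2; a_1 = -1; a_2 = 6; a_3 = 1/3; a_4 = 1; a_5 = 1/10


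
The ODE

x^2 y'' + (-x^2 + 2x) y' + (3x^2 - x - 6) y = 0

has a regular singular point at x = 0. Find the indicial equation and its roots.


Divide by x^2 to reach normal form y'' + P_1(x) y' + P_2(x) y = 0 with P_1(x) = -1 + 2/x and P_2(x) = 3 - 1/x - 6/x^2.
x = 0 is a singular point because the y'-coefficient -1 + 2/x has a pole at x = 0 and the y-coefficient 3 - 1/x - 6/x^2 has a pole at x = 0.
It is a regular singular point because x P_1(x) = p(x) = 2 - x and x^2 P_2(x) = q(x) = 3x^2 - x - 6 are polynomials, hence analytic at x = 0.
p(0) = 2,  q(0) = -6.
Indicial equation: r(r-1) + p(0) r + q(0) = 0, i.e. r^2 + (p(0) - 1) r + q(0) = 0, i.e. r^2 + 1 r - 6 = 0.
Discriminant: (1)^2 - 4(-6) = 25, so r = (-1 ± 5)/2.
Solving: r_1 = 2, r_2 = -3.

indicial: r^2 + 1 r - 6 = 0; roots r_1 = 2, r_2 = -3


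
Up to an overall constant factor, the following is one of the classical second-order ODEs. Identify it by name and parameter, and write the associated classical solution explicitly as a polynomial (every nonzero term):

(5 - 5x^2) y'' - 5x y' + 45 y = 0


All three coefficients share the factor 5; dividing through by 5 gives  (1 - x^2) y'' - x y' + 9 y = 0.
This matches the Chebyshev equation (1 - x^2) y'' - x y' + n^2 y = 0 (note the -x y' term, not -2x y') with n^2 = 9, so n = 3; the polynomial solution is T_3(x).
With y = sum_k a_k x^k, matching x^k gives (k+2)(k+1) a_{k+2} = (k^2 - n^2) a_k = (k - 3)(k + 3) a_k. The right side vanishes at k = 3, so the series with the parity of 3 terminates at degree 3.
Standard normalization: leading coefficient of T_n is 2^(n-1), so a_3 = 2^2 = 4. Work downward with a_k = (k+1)(k+2) a_{k+2} / ((k - 3)(k + 3)):
  a_1 = (2)(3)(4) / ((1 - 3)(1 + 3)) = 24/(-8) = -3
Hence T_3(x) = 4 x^3 - 3 x.

T_3(x); series = 4 x^3 - 3 x


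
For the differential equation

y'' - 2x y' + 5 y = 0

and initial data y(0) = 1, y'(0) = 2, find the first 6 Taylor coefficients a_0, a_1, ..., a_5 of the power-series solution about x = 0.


Ansatz: y(x) = sum_{n>=0} a_n x^n, so y'(x) = sum_{n>=1} n a_n x^(n-1) and y''(x) = sum_{n>=2} n(n-1) a_n x^(n-2).
Substitute into P(x) y'' + Q(x) y' + R(x) y = 0 with P(x) = 1, Q(x) = -2x, R(x) = 5, and match powers of x.
Initial conditions: a_0 = 1, a_1 = 2.
Setting the coefficient of each power of x to zero and solving order by order (substituting the coefficients already found):
  x^0: 2 a_2 + 5 a_0 = 0  ->  2 a_2 = -5 a_0 = -5  ->  a_2 = -5/2
  x^1: 6 a_3 + 3 a_1 = 0  ->  6 a_3 = -3 a_1 = -6  ->  a_3 = -1
  x^2: 12 a_4 + a_2 = 0  ->  12 a_4 = -a_2 = 5/2  ->  a_4 = 5/24
  x^3: 20 a_5 - a_3 = 0  ->  20 a_5 = a_3 = -1  ->  a_5 = -1/20
Truncated series: y(x) = 1 + 2 x - (5/2) x^2 - x^3 + (5/24) x^4 - (1/20) x^5 + O(x^6).

a_0 = 1; a_1 = 2; a_2 = -5/2; a_3 = -1; a_4 = 5/24; a_5 = -1/20


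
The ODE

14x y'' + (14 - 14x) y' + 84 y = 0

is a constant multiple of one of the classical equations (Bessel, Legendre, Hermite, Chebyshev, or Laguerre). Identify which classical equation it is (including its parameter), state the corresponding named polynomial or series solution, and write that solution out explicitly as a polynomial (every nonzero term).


All three coefficients share the factor 14; dividing through by 14 gives  x y'' + (1 - x) y' + 6 y = 0.
This matches the Laguerre equation x y'' + (1 - x) y' + n y = 0 with n = 6; the polynomial solution is L_6(x).
With y = sum_k a_k x^k, matching x^k gives (k+1)k a_{k+1} + (k+1) a_{k+1} - k a_k + n a_k = 0, i.e. (k+1)^2 a_{k+1} = (k - n) a_k = (k - 6) a_k. The right side vanishes at k = 6, so the series terminates at degree 6.
Standard normalization L_n(0) = 1 gives a_0 = 1. Work upward with a_{k+1} = (k - 6) a_k / (k+1)^2:
  a_1 = (0 - 6)(1) / 1^2 = -6/1 = -6
  a_2 = (1 - 6)(-6) / 2^2 = 30/4 = 15/2
  a_3 = (2 - 6)(15/2) / 3^2 = -30/9 = -10/3
  a_4 = (3 - 6)(-10/3) / 4^2 = 10/16 = 5/8
  a_5 = (4 - 6)(5/8) / 5^2 = (-5/4)/25 = -1/20
  a_6 = (5 - 6)(-1/20) / 6^2 = (1/20)/36 = 1/720
Hence L_6(x) = x^6/720 - x^5/20 + 5 x^4/8 - 10 x^3/3 + 15 x^2/2 - 6 x + 1.

L_6(x); series = x^6/720 - x^5/20 + 5 x^4/8 - 10 x^3/3 + 15 x^2/2 - 6 x + 1


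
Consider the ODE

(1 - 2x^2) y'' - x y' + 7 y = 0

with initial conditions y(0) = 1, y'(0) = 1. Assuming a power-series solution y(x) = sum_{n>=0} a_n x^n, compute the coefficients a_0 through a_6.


Ansatz: y(x) = sum_{n>=0} a_n x^n, so y'(x) = sum_{n>=1} n a_n x^(n-1) and y''(x) = sum_{n>=2} n(n-1) a_n x^(n-2).
Substitute into P(x) y'' + Q(x) y' + R(x) y = 0 with P(x) = 1 - 2x^2, Q(x) = -x, R(x) = 7, and match powers of x.
Initial conditions: a_0 = 1, a_1 = 1.
Setting the coefficient of each power of x to zero and solving order by order (substituting the coefficients already found):
  x^0: 2 a_2 + 7 a_0 = 0  ->  2 a_2 = -7 a_0 = -7  ->  a_2 = -7/2
  x^1: 6 a_3 + 6 a_1 = 0  ->  6 a_3 = -6 a_1 = -6  ->  a_3 = -1
  x^2: 12 a_4 + a_2 = 0  ->  12 a_4 = -a_2 = 7/2  ->  a_4 = 7/24
  x^3: 20 a_5 - 8 a_3 = 0  ->  20 a_5 = 8 a_3 = -8  ->  a_5 = -2/5
  x^4: 30 a_6 - 21 a_4 = 0  ->  30 a_6 = 21 a_4 = 49/8  ->  a_6 = 49/240
Truncated series: y(x) = 1 + x - (7/2) x^2 - x^3 + (7/24) x^4 - (2/5) x^5 + (49/240) x^6 + O(x^7).

a_0 = 1; a_1 = 1; a_2 = -7/2; a_3 = -1; a_4 = 7/24; a_5 = -2/5; a_6 = 49/240


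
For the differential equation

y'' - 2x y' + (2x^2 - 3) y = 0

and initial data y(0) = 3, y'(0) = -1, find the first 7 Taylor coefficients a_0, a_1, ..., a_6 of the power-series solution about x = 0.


Ansatz: y(x) = sum_{n>=0} a_n x^n, so y'(x) = sum_{n>=1} n a_n x^(n-1) and y''(x) = sum_{n>=2} n(n-1) a_n x^(n-2).
Substitute into P(x) y'' + Q(x) y' + R(x) y = 0 with P(x) = 1, Q(x) = -2x, R(x) = 2x^2 - 3, and match powers of x.
Initial conditions: a_0 = 3, a_1 = -1.
Setting the coefficient of each power of x to zero and solving order by order (substituting the coefficients already found):
  x^0: 2 a_2 - 3 a_0 = 0  ->  2 a_2 = 3 a_0 = 9  ->  a_2 = 9/2
  x^1: 6 a_3 - 5 a_1 = 0  ->  6 a_3 = 5 a_1 = -5  ->  a_3 = -5/6
  x^2: 12 a_4 - 7 a_2 + 2 a_0 = 0  ->  12 a_4 = 7 a_2 - 2 a_0 = 51/2  ->  a_4 = 17/8
  x^3: 20 a_5 - 9 a_3 + 2 a_1 = 0  ->  20 a_5 = 9 a_3 - 2 a_1 = -11/2  ->  a_5 = -11/40
  x^4: 30 a_6 - 11 a_4 + 2 a_2 = 0  ->  30 a_6 = 11 a_4 - 2 a_2 = 115/8  ->  a_6 = 23/48
Truncated series: y(x) = 3 - x + (9/2) x^2 - (5/6) x^3 + (17/8) x^4 - (11/40) x^5 + (23/48) x^6 + O(x^7).

a_0 = 3; a_1 = -1; a_2 = 9/2; a_3 = -5/6; a_4 = 17/8; a_5 = -11/40; a_6 = 23/48


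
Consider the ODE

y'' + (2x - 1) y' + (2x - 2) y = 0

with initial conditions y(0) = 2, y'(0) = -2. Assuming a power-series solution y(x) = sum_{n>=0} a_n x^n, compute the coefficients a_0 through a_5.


Ansatz: y(x) = sum_{n>=0} a_n x^n, so y'(x) = sum_{n>=1} n a_n x^(n-1) and y''(x) = sum_{n>=2} n(n-1) a_n x^(n-2).
Substitute into P(x) y'' + Q(x) y' + R(x) y = 0 with P(x) = 1, Q(x) = 2x - 1, R(x) = 2x - 2, and match powers of x.
Initial conditions: a_0 = 2, a_1 = -2.
Setting the coefficient of each power of x to zero and solving order by order (substituting the coefficients already found):
  x^0: 2 a_2 - a_1 - 2 a_0 = 0  ->  2 a_2 = a_1 + 2 a_0 = 2  ->  a_2 = 1
  x^1: 6 a_3 - 2 a_2 + 2 a_0 = 0  ->  6 a_3 = 2 a_2 - 2 a_0 = -2  ->  a_3 = -1/3
  x^2: 12 a_4 - 3 a_3 + 2 a_2 + 2 a_1 = 0  ->  12 a_4 = 3 a_3 - 2 a_2 - 2 a_1 = 1  ->  a_4 = 1/12
  x^3: 20 a_5 - 4 a_4 + 4 a_3 + 2 a_2 = 0  ->  20 a_5 = 4 a_4 - 4 a_3 - 2 a_2 = -1/3  ->  a_5 = -1/60
Truncated series: y(x) = 2 - 2 x + x^2 - (1/3) x^3 + (1/12) x^4 - (1/60) x^5 + O(x^6).

a_0 = 2; a_1 = -2; a_2 = 1; a_3 = -1/3; a_4 = 1/12; a_5 = -1/60


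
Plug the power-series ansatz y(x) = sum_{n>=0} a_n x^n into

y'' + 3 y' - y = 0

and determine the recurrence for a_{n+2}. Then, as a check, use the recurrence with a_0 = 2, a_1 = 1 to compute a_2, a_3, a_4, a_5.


Substitute y = sum_n a_n x^n.
y''(x) has coefficient (n+2)(n+1) a_{n+2} at x^n;
3 y'(x) has coefficient 3 (n+1) a_{n+1} at x^n;
-y(x) has coefficient -1 a_n at x^n.
Matching x^n: (n+2)(n+1) a_{n+2} + 3 (n+1) a_{n+1} - 1 a_n = 0.
Thus a_{n+2} = [-3 (n+1) a_{n+1} + 1 a_n] / ((n+1)(n+2)).

Check with a_0 = 2, a_1 = 1 (apply the recurrence for n = 0, 1, 2, 3): a_0 = 2, a_1 = 1, a_2 = -1/2, a_3 = 2/3, a_4 = -13/24, a_5 = 43/120.

a_(n+2) = [-3 (n+1) a_(n+1) + 1 a_n] / ((n+1)(n+2)); check: a_0 = 2, a_1 = 1, a_2 = -1/2, a_3 = 2/3, a_4 = -13/24, a_5 = 43/120


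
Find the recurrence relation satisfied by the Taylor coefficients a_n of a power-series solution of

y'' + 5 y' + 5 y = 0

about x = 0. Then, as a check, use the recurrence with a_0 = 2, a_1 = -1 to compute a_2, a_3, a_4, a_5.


Substitute y = sum_n a_n x^n.
y''(x) has coefficient (n+2)(n+1) a_{n+2} at x^n;
5 y'(x) has coefficient 5 (n+1) a_{n+1} at x^n;
5 y(x) has coefficient 5 a_n at x^n.
Matching x^n: (n+2)(n+1) a_{n+2} + 5 (n+1) a_{n+1} + 5 a_n = 0.
Thus a_{n+2} = [-5 (n+1) a_{n+1} - 5 a_n] / ((n+1)(n+2)).

Check with a_0 = 2, a_1 = -1 (apply the recurrence for n = 0, 1, 2, 3): a_0 = 2, a_1 = -1, a_2 = -5/2, a_3 = 5, a_4 = -125/24, a_5 = 95/24.

a_(n+2) = [-5 (n+1) a_(n+1) - 5 a_n] / ((n+1)(n+2)); check: a_0 = 2, a_1 = -1, a_2 = -5/2, a_3 = 5, a_4 = -125/24, a_5 = 95/24


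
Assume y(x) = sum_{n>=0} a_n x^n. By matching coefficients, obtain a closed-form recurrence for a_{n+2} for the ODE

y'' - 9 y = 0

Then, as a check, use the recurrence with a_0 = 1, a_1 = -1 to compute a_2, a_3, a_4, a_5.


Substitute y = sum_n a_n x^n into y'' + (const) y = 0.
y''(x) = sum_{n>=0} (n+2)(n+1) a_{n+2} x^n.
The ODE becomes sum_n [(n+2)(n+1) a_{n+2} - 9 a_n] x^n = 0.
Setting each coefficient to zero gives the recurrence:
  (n+2)(n+1) a_{n+2} - 9 a_n = 0,
  a_{n+2} = 9 / ((n+1)(n+2)) a_n.

Check with a_0 = 1, a_1 = -1 (apply the recurrence for n = 0, 1, 2, 3): a_0 = 1, a_1 = -1, a_2 = 9/2, a_3 = -3/2, a_4 = 27/8, a_5 = -27/40.

a_{n+2} = 9/((n+1)(n+2)) * a_n; check: a_0 = 1, a_1 = -1, a_2 = 9/2, a_3 = -3/2, a_4 = 27/8, a_5 = -27/40


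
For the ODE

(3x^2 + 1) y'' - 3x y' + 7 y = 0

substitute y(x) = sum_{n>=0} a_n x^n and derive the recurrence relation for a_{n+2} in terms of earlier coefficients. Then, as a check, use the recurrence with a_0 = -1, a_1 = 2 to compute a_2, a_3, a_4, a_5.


Substitute y = sum_n a_n x^n.
(1 + 3 x^2) y'' contributes (n+2)(n+1) a_{n+2} + 3 n(n-1) a_n at x^n.
-3 x y'(x) contributes -3 n a_n at x^n.
7 y(x) contributes 7 a_n at x^n.
Matching x^n: (n+2)(n+1) a_{n+2} + (3 n(n-1) - 3 n + 7) a_n = 0.
Thus a_{n+2} = (-3 n(n-1) + 3 n - 7) / ((n+1)(n+2)) * a_n.

Check with a_0 = -1, a_1 = 2 (apply the recurrence for n = 0, 1, 2, 3): a_0 = -1, a_1 = 2, a_2 = 7/2, a_3 = -4/3, a_4 = -49/24, a_5 = 16/15.

a_(n+2) = (-3 n(n-1) + 3 n - 7) / ((n+1)(n+2)) * a_n; check: a_0 = -1, a_1 = 2, a_2 = 7/2, a_3 = -4/3, a_4 = -49/24, a_5 = 16/15


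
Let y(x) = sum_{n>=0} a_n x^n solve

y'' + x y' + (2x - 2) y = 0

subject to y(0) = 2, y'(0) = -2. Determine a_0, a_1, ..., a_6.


Ansatz: y(x) = sum_{n>=0} a_n x^n, so y'(x) = sum_{n>=1} n a_n x^(n-1) and y''(x) = sum_{n>=2} n(n-1) a_n x^(n-2).
Substitute into P(x) y'' + Q(x) y' + R(x) y = 0 with P(x) = 1, Q(x) = x, R(x) = 2x - 2, and match powers of x.
Initial conditions: a_0 = 2, a_1 = -2.
Setting the coefficient of each power of x to zero and solving order by order (substituting the coefficients already found):
  x^0: 2 a_2 - 2 a_0 = 0  ->  2 a_2 = 2 a_0 = 4  ->  a_2 = 2
  x^1: 6 a_3 - a_1 + 2 a_0 = 0  ->  6 a_3 = a_1 - 2 a_0 = -6  ->  a_3 = -1
  x^2: 12 a_4 + 2 a_1 = 0  ->  12 a_4 = -2 a_1 = 4  ->  a_4 = 1/3
  x^3: 20 a_5 + a_3 + 2 a_2 = 0  ->  20 a_5 = -a_3 - 2 a_2 = -3  ->  a_5 = -3/20
  x^4: 30 a_6 + 2 a_4 + 2 a_3 = 0  ->  30 a_6 = -2 a_4 - 2 a_3 = 4/3  ->  a_6 = 2/45
Truncated series: y(x) = 2 - 2 x + 2 x^2 - x^3 + (1/3) x^4 - (3/20) x^5 + (2/45) x^6 + O(x^7).

a_0 = 2; a_1 = -2; a_2 = 2; a_3 = -1; a_4 = 1/3; a_5 = -3/20; a_6 = 2/45


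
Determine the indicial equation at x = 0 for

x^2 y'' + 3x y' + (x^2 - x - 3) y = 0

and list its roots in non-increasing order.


Divide by x^2 to reach normal form y'' + P_1(x) y' + P_2(x) y = 0 with P_1(x) = 3/x and P_2(x) = 1 - 1/x - 3/x^2.
x = 0 is a singular point because the y'-coefficient 3/x has a pole at x = 0 and the y-coefficient 1 - 1/x - 3/x^2 has a pole at x = 0.
It is a regular singular point because x P_1(x) = p(x) = 3 and x^2 P_2(x) = q(x) = x^2 - x - 3 are polynomials, hence analytic at x = 0.
p(0) = 3,  q(0) = -3.
Indicial equation: r(r-1) + p(0) r + q(0) = 0, i.e. r^2 + (p(0) - 1) r + q(0) = 0, i.e. r^2 + 2 r - 3 = 0.
Discriminant: (2)^2 - 4(-3) = 16, so r = (-2 ± 4)/2.
Solving: r_1 = 1, r_2 = -3.

indicial: r^2 + 2 r - 3 = 0; roots r_1 = 1, r_2 = -3


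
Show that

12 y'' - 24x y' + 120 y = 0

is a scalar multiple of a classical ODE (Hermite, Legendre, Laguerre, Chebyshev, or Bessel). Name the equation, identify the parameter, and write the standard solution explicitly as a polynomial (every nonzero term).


All three coefficients share the factor 12; dividing through by 12 gives  y'' - 2x y' + 10 y = 0.
This matches the Hermite equation y'' - 2x y' + 2n y = 0 with 2n = 10, so n = 5; the polynomial solution is H_5(x).
With y = sum_k a_k x^k, matching x^k gives (k+2)(k+1) a_{k+2} = 2(k - n) a_k = 2(k - 5) a_k. The right side vanishes at k = 5, so the series with the parity of 5 terminates at degree 5.
Standard normalization: leading coefficient of H_n is 2^n, so a_5 = 2^5 = 32. Work downward with a_k = (k+1)(k+2) a_{k+2} / (2(k - n)):
  a_3 = (4)(5)(32) / (2(3 - 5)) = 640/(-4) = -160
  a_1 = (2)(3)(-160) / (2(1 - 5)) = -960/(-8) = 120
Hence H_5(x) = 32 x^5 - 160 x^3 + 120 x.

H_5(x); series = 32 x^5 - 160 x^3 + 120 x


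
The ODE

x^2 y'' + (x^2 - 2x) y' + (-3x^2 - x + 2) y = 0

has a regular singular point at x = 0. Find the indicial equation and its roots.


Divide by x^2 to reach normal form y'' + P_1(x) y' + P_2(x) y = 0 with P_1(x) = 1 - 2/x and P_2(x) = -3 - 1/x + 2/x^2.
x = 0 is a singular point because the y'-coefficient 1 - 2/x has a pole at x = 0 and the y-coefficient -3 - 1/x + 2/x^2 has a pole at x = 0.
It is a regular singular point because x P_1(x) = p(x) = x - 2 and x^2 P_2(x) = q(x) = -3x^2 - x + 2 are polynomials, hence analytic at x = 0.
p(0) = -2,  q(0) = 2.
Indicial equation: r(r-1) + p(0) r + q(0) = 0, i.e. r^2 + (p(0) - 1) r + q(0) = 0, i.e. r^2 - 3 r + 2 = 0.
Discriminant: (-3)^2 - 4(2) = 1, so r = (3 ± 1)/2.
Solving: r_1 = 2, r_2 = 1.

indicial: r^2 - 3 r + 2 = 0; roots r_1 = 2, r_2 = 1


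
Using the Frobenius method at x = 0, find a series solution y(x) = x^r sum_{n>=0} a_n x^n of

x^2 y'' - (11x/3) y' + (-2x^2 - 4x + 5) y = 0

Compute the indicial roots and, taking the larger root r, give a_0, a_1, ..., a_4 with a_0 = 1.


Write in Frobenius form y'' + (p(x)/x) y' + (q(x)/x^2) y = 0:
  p(x) = -11/3,  q(x) = -2x^2 - 4x + 5.
Indicial equation: r(r-1) + (-11/3) r + (5) = 0 -> roots r_1 = 3, r_2 = 5/3.
Take r = r_1 = 3. Let y(x) = x^r sum_{n>=0} a_n x^n with a_0 = 1.
Substitute y = x^r sum a_n x^n and match x^{r+n}. The recurrence is
  D(n) a_n - 4 a_{n-1} - 2 a_{n-2} = 0,  where D(n) = (r+n)(r+n-1) + (-11/3)(r+n) + (5).
  a_n = [4 a_{n-1} + 2 a_{n-2}] / D(n).
Since the indicial polynomial factors as (r - r_1)(r - r_2), D(n) = (r_1 + n - r_1)(r_1 + n - r_2) = n(n + 4/3).
Evaluating step by step (a_0 = 1):
  n = 1: D(1) = 1(1 + 4/3) = 7/3; numerator = 4(1) = 4; a_1 = (4)/(7/3) = 12/7
  n = 2: D(2) = 2(2 + 4/3) = 20/3; numerator = 4(12/7) + 2(1) = 62/7; a_2 = (62/7)/(20/3) = 93/70
  n = 3: D(3) = 3(3 + 4/3) = 13; numerator = 4(93/70) + 2(12/7) = 306/35; a_3 = (306/35)/(13) = 306/455
  n = 4: D(4) = 4(4 + 4/3) = 64/3; numerator = 4(306/455) + 2(93/70) = 2433/455; a_4 = (2433/455)/(64/3) = 7299/29120

r = 3; a_0 = 1; a_1 = 12/7; a_2 = 93/70; a_3 = 306/455; a_4 = 7299/29120


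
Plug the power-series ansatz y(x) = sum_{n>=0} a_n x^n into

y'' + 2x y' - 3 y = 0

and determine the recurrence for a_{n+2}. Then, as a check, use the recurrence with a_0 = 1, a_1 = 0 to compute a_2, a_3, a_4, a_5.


Substitute y = sum_n a_n x^n.
y''(x) has coefficient (n+2)(n+1) a_{n+2} at x^n;
2 x y'(x) has coefficient 2 n a_n at x^n (shift);
-3 y(x) has coefficient -3 a_n at x^n.
Matching x^n: (n+2)(n+1) a_{n+2} + (2n - 3) a_n = 0.
Thus a_{n+2} = (-2n + 3) / ((n+1)(n+2)) * a_n.

Check with a_0 = 1, a_1 = 0 (apply the recurrence for n = 0, 1, 2, 3): a_0 = 1, a_1 = 0, a_2 = 3/2, a_3 = 0, a_4 = -1/8, a_5 = 0.

a_(n+2) = (-2n + 3) / ((n+1)(n+2)) * a_n; check: a_0 = 1, a_1 = 0, a_2 = 3/2, a_3 = 0, a_4 = -1/8, a_5 = 0


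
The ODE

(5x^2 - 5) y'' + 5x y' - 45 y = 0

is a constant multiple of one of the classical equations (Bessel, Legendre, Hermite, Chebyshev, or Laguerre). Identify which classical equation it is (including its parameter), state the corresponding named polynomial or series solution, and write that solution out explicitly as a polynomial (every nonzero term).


All three coefficients share the factor -5; dividing through by -5 gives  (1 - x^2) y'' - x y' + 9 y = 0.
This matches the Chebyshev equation (1 - x^2) y'' - x y' + n^2 y = 0 (note the -x y' term, not -2x y') with n^2 = 9, so n = 3; the polynomial solution is T_3(x).
With y = sum_k a_k x^k, matching x^k gives (k+2)(k+1) a_{k+2} = (k^2 - n^2) a_k = (k - 3)(k + 3) a_k. The right side vanishes at k = 3, so the series with the parity of 3 terminates at degree 3.
Standard normalization: leading coefficient of T_n is 2^(n-1), so a_3 = 2^2 = 4. Work downward with a_k = (k+1)(k+2) a_{k+2} / ((k - 3)(k + 3)):
  a_1 = (2)(3)(4) / ((1 - 3)(1 + 3)) = 24/(-8) = -3
Hence T_3(x) = 4 x^3 - 3 x.

T_3(x); series = 4 x^3 - 3 x


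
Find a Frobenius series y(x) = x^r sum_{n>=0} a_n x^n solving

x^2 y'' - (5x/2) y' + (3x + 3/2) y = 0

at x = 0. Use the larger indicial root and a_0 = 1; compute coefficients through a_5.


Write in Frobenius form y'' + (p(x)/x) y' + (q(x)/x^2) y = 0:
  p(x) = -5/2,  q(x) = 3x + 3/2.
Indicial equation: r(r-1) + (-5/2) r + (3/2) = 0 -> roots r_1 = 3, r_2 = 1/2.
Take r = r_1 = 3. Let y(x) = x^r sum_{n>=0} a_n x^n with a_0 = 1.
Substitute y = x^r sum a_n x^n and match x^{r+n}. The recurrence is
  D(n) a_n + 3 a_{n-1} = 0,  where D(n) = (r+n)(r+n-1) + (-5/2)(r+n) + (3/2).
  a_n = -3 / D(n) * a_{n-1}.
Since the indicial polynomial factors as (r - r_1)(r - r_2), D(n) = (r_1 + n - r_1)(r_1 + n - r_2) = n(n + 5/2).
Evaluating step by step (a_0 = 1):
  n = 1: D(1) = 1(1 + 5/2) = 7/2; numerator = -3(1) = -3; a_1 = (-3)/(7/2) = -6/7
  n = 2: D(2) = 2(2 + 5/2) = 9; numerator = -3(-6/7) = 18/7; a_2 = (18/7)/(9) = 2/7
  n = 3: D(3) = 3(3 + 5/2) = 33/2; numerator = -3(2/7) = -6/7; a_3 = (-6/7)/(33/2) = -4/77
  n = 4: D(4) = 4(4 + 5/2) = 26; numerator = -3(-4/77) = 12/77; a_4 = (12/77)/(26) = 6/1001
  n = 5: D(5) = 5(5 + 5/2) = 75/2; numerator = -3(6/1001) = -18/1001; a_5 = (-18/1001)/(75/2) = -12/25025

r = 3; a_0 = 1; a_1 = -6/7; a_2 = 2/7; a_3 = -4/77; a_4 = 6/1001; a_5 = -12/25025


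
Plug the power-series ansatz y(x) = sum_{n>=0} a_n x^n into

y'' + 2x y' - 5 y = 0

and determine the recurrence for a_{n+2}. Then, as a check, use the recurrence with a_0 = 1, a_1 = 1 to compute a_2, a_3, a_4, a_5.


Substitute y = sum_n a_n x^n.
y''(x) has coefficient (n+2)(n+1) a_{n+2} at x^n;
2 x y'(x) has coefficient 2 n a_n at x^n (shift);
-5 y(x) has coefficient -5 a_n at x^n.
Matching x^n: (n+2)(n+1) a_{n+2} + (2n - 5) a_n = 0.
Thus a_{n+2} = (-2n + 5) / ((n+1)(n+2)) * a_n.

Check with a_0 = 1, a_1 = 1 (apply the recurrence for n = 0, 1, 2, 3): a_0 = 1, a_1 = 1, a_2 = 5/2, a_3 = 1/2, a_4 = 5/24, a_5 = -1/40.

a_(n+2) = (-2n + 5) / ((n+1)(n+2)) * a_n; check: a_0 = 1, a_1 = 1, a_2 = 5/2, a_3 = 1/2, a_4 = 5/24, a_5 = -1/40


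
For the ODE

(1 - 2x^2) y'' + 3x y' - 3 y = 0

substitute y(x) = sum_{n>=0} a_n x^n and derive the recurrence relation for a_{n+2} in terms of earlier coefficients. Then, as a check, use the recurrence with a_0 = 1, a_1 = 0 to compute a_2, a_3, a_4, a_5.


Substitute y = sum_n a_n x^n.
(1 - 2 x^2) y'' contributes (n+2)(n+1) a_{n+2} - 2 n(n-1) a_n at x^n.
3 x y'(x) contributes 3 n a_n at x^n.
-3 y(x) contributes -3 a_n at x^n.
Matching x^n: (n+2)(n+1) a_{n+2} + (-2 n(n-1) + 3 n - 3) a_n = 0.
Thus a_{n+2} = (2 n(n-1) - 3 n + 3) / ((n+1)(n+2)) * a_n.

Check with a_0 = 1, a_1 = 0 (apply the recurrence for n = 0, 1, 2, 3): a_0 = 1, a_1 = 0, a_2 = 3/2, a_3 = 0, a_4 = 1/8, a_5 = 0.

a_(n+2) = (2 n(n-1) - 3 n + 3) / ((n+1)(n+2)) * a_n; check: a_0 = 1, a_1 = 0, a_2 = 3/2, a_3 = 0, a_4 = 1/8, a_5 = 0


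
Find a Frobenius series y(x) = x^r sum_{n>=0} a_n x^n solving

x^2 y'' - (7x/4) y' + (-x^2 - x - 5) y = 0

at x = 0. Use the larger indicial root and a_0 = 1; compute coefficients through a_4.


Write in Frobenius form y'' + (p(x)/x) y' + (q(x)/x^2) y = 0:
  p(x) = -7/4,  q(x) = -x^2 - x - 5.
Indicial equation: r(r-1) + (-7/4) r + (-5) = 0 -> roots r_1 = 4, r_2 = -5/4.
Take r = r_1 = 4. Let y(x) = x^r sum_{n>=0} a_n x^n with a_0 = 1.
Substitute y = x^r sum a_n x^n and match x^{r+n}. The recurrence is
  D(n) a_n - 1 a_{n-1} - 1 a_{n-2} = 0,  where D(n) = (r+n)(r+n-1) + (-7/4)(r+n) + (-5).
  a_n = [1 a_{n-1} + 1 a_{n-2}] / D(n).
Since the indicial polynomial factors as (r - r_1)(r - r_2), D(n) = (r_1 + n - r_1)(r_1 + n - r_2) = n(n + 21/4).
Evaluating step by step (a_0 = 1):
  n = 1: D(1) = 1(1 + 21/4) = 25/4; numerator = 1(1) = 1; a_1 = (1)/(25/4) = 4/25
  n = 2: D(2) = 2(2 + 21/4) = 29/2; numerator = 1(4/25) + 1(1) = 29/25; a_2 = (29/25)/(29/2) = 2/25
  n = 3: D(3) = 3(3 + 21/4) = 99/4; numerator = 1(2/25) + 1(4/25) = 6/25; a_3 = (6/25)/(99/4) = 8/825
  n = 4: D(4) = 4(4 + 21/4) = 37; numerator = 1(8/825) + 1(2/25) = 74/825; a_4 = (74/825)/(37) = 2/825

r = 4; a_0 = 1; a_1 = 4/25; a_2 = 2/25; a_3 = 8/825; a_4 = 2/825


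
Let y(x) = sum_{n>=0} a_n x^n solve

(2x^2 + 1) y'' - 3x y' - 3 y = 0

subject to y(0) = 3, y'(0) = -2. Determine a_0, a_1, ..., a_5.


Ansatz: y(x) = sum_{n>=0} a_n x^n, so y'(x) = sum_{n>=1} n a_n x^(n-1) and y''(x) = sum_{n>=2} n(n-1) a_n x^(n-2).
Substitute into P(x) y'' + Q(x) y' + R(x) y = 0 with P(x) = 2x^2 + 1, Q(x) = -3x, R(x) = -3, and match powers of x.
Initial conditions: a_0 = 3, a_1 = -2.
Setting the coefficient of each power of x to zero and solving order by order (substituting the coefficients already found):
  x^0: 2 a_2 - 3 a_0 = 0  ->  2 a_2 = 3 a_0 = 9  ->  a_2 = 9/2
  x^1: 6 a_3 - 6 a_1 = 0  ->  6 a_3 = 6 a_1 = -12  ->  a_3 = -2
  x^2: 12 a_4 - 5 a_2 = 0  ->  12 a_4 = 5 a_2 = 45/2  ->  a_4 = 15/8
  x^3: 20 a_5 = 0  ->  a_5 = 0
Truncated series: y(x) = 3 - 2 x + (9/2) x^2 - 2 x^3 + (15/8) x^4 + O(x^6).

a_0 = 3; a_1 = -2; a_2 = 9/2; a_3 = -2; a_4 = 15/8; a_5 = 0


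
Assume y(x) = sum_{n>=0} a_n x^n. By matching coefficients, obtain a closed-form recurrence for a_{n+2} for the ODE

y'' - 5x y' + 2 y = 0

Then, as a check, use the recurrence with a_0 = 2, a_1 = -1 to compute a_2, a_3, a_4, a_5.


Substitute y = sum_n a_n x^n.
y''(x) has coefficient (n+2)(n+1) a_{n+2} at x^n;
-5 x y'(x) has coefficient -5 n a_n at x^n (shift);
2 y(x) has coefficient 2 a_n at x^n.
Matching x^n: (n+2)(n+1) a_{n+2} + (-5n + 2) a_n = 0.
Thus a_{n+2} = (5n - 2) / ((n+1)(n+2)) * a_n.

Check with a_0 = 2, a_1 = -1 (apply the recurrence for n = 0, 1, 2, 3): a_0 = 2, a_1 = -1, a_2 = -2, a_3 = -1/2, a_4 = -4/3, a_5 = -13/40.

a_(n+2) = (5n - 2) / ((n+1)(n+2)) * a_n; check: a_0 = 2, a_1 = -1, a_2 = -2, a_3 = -1/2, a_4 = -4/3, a_5 = -13/40


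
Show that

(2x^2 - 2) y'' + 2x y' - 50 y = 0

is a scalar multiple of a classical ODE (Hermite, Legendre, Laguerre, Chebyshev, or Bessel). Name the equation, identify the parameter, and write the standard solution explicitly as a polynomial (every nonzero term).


All three coefficients share the factor -2; dividing through by -2 gives  (1 - x^2) y'' - x y' + 25 y = 0.
This matches the Chebyshev equation (1 - x^2) y'' - x y' + n^2 y = 0 (note the -x y' term, not -2x y') with n^2 = 25, so n = 5; the polynomial solution is T_5(x).
With y = sum_k a_k x^k, matching x^k gives (k+2)(k+1) a_{k+2} = (k^2 - n^2) a_k = (k - 5)(k + 5) a_k. The right side vanishes at k = 5, so the series with the parity of 5 terminates at degree 5.
Standard normalization: leading coefficient of T_n is 2^(n-1), so a_5 = 2^4 = 16. Work downward with a_k = (k+1)(k+2) a_{k+2} / ((k - 5)(k + 5)):
  a_3 = (4)(5)(16) / ((3 - 5)(3 + 5)) = 320/(-16) = -20
  a_1 = (2)(3)(-20) / ((1 - 5)(1 + 5)) = -120/(-24) = 5
Hence T_5(x) = 16 x^5 - 20 x^3 + 5 x.

T_5(x); series = 16 x^5 - 20 x^3 + 5 x


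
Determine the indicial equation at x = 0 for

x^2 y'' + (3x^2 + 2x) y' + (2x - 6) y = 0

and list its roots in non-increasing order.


Divide by x^2 to reach normal form y'' + P_1(x) y' + P_2(x) y = 0 with P_1(x) = 3 + 2/x and P_2(x) = 2/x - 6/x^2.
x = 0 is a singular point because the y'-coefficient 3 + 2/x has a pole at x = 0 and the y-coefficient 2/x - 6/x^2 has a pole at x = 0.
It is a regular singular point because x P_1(x) = p(x) = 3x + 2 and x^2 P_2(x) = q(x) = 2x - 6 are polynomials, hence analytic at x = 0.
p(0) = 2,  q(0) = -6.
Indicial equation: r(r-1) + p(0) r + q(0) = 0, i.e. r^2 + (p(0) - 1) r + q(0) = 0, i.e. r^2 + 1 r - 6 = 0.
Discriminant: (1)^2 - 4(-6) = 25, so r = (-1 ± 5)/2.
Solving: r_1 = 2, r_2 = -3.

indicial: r^2 + 1 r - 6 = 0; roots r_1 = 2, r_2 = -3


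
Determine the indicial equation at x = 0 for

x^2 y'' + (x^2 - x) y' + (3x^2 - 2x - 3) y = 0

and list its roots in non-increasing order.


Divide by x^2 to reach normal form y'' + P_1(x) y' + P_2(x) y = 0 with P_1(x) = 1 - 1/x and P_2(x) = 3 - 2/x - 3/x^2.
x = 0 is a singular point because the y'-coefficient 1 - 1/x has a pole at x = 0 and the y-coefficient 3 - 2/x - 3/x^2 has a pole at x = 0.
It is a regular singular point because x P_1(x) = p(x) = x - 1 and x^2 P_2(x) = q(x) = 3x^2 - 2x - 3 are polynomials, hence analytic at x = 0.
p(0) = -1,  q(0) = -3.
Indicial equation: r(r-1) + p(0) r + q(0) = 0, i.e. r^2 + (p(0) - 1) r + q(0) = 0, i.e. r^2 - 2 r - 3 = 0.
Discriminant: (-2)^2 - 4(-3) = 16, so r = (2 ± 4)/2.
Solving: r_1 = 3, r_2 = -1.

indicial: r^2 - 2 r - 3 = 0; roots r_1 = 3, r_2 = -1


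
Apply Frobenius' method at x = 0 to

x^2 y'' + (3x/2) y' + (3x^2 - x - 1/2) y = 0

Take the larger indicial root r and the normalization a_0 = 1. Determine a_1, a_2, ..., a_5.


Write in Frobenius form y'' + (p(x)/x) y' + (q(x)/x^2) y = 0:
  p(x) = 3/2,  q(x) = 3x^2 - x - 1/2.
Indicial equation: r(r-1) + (3/2) r + (-1/2) = 0 -> roots r_1 = 1/2, r_2 = -1.
Take r = r_1 = 1/2. Let y(x) = x^r sum_{n>=0} a_n x^n with a_0 = 1.
Substitute y = x^r sum a_n x^n and match x^{r+n}. The recurrence is
  D(n) a_n - 1 a_{n-1} + 3 a_{n-2} = 0,  where D(n) = (r+n)(r+n-1) + (3/2)(r+n) + (-1/2).
  a_n = [1 a_{n-1} - 3 a_{n-2}] / D(n).
Since the indicial polynomial factors as (r - r_1)(r - r_2), D(n) = (r_1 + n - r_1)(r_1 + n - r_2) = n(n + 3/2).
Evaluating step by step (a_0 = 1):
  n = 1: D(1) = 1(1 + 3/2) = 5/2; numerator = 1(1) = 1; a_1 = (1)/(5/2) = 2/5
  n = 2: D(2) = 2(2 + 3/2) = 7; numerator = 1(2/5) - 3(1) = -13/5; a_2 = (-13/5)/(7) = -13/35
  n = 3: D(3) = 3(3 + 3/2) = 27/2; numerator = 1(-13/35) - 3(2/5) = -11/7; a_3 = (-11/7)/(27/2) = -22/189
  n = 4: D(4) = 4(4 + 3/2) = 22; numerator = 1(-22/189) - 3(-13/35) = 943/945; a_4 = (943/945)/(22) = 943/20790
  n = 5: D(5) = 5(5 + 3/2) = 65/2; numerator = 1(943/20790) - 3(-22/189) = 8203/20790; a_5 = (8203/20790)/(65/2) = 631/51975

r = 1/2; a_0 = 1; a_1 = 2/5; a_2 = -13/35; a_3 = -22/189; a_4 = 943/20790; a_5 = 631/51975
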